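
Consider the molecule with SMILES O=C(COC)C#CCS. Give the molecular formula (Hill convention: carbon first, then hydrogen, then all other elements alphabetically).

Walk through each heavy atom and fill implicit hydrogens from standard valence (C 4, N 3, O 2, S 2, halogen 1):
  atom 1: O, bond orders sum to 2 (valence 2) → 0 H
  atom 2: C, bond orders sum to 4 (valence 4) → 0 H
  atom 3: C, bond orders sum to 2 (valence 4) → 2 H
  atom 4: O, bond orders sum to 2 (valence 2) → 0 H
  atom 5: C, bond orders sum to 1 (valence 4) → 3 H
  atom 6: C, bond orders sum to 4 (valence 4) → 0 H
  atom 7: C, bond orders sum to 4 (valence 4) → 0 H
  atom 8: C, bond orders sum to 2 (valence 4) → 2 H
  atom 9: S, bond orders sum to 1 (valence 2) → 1 H
Totals → C:6, H:8, O:2, S:1.
In Hill order: C6H8O2S.

C6H8O2S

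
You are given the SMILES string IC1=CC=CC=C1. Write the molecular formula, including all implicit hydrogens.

C6H5I

Walk through each heavy atom and fill implicit hydrogens from standard valence (C 4, N 3, O 2, S 2, halogen 1):
  atom 1: I (halogen, monovalent) → 0 H
  atom 2: C, bond orders sum to 4 (valence 4) → 0 H
  atom 3: C, bond orders sum to 3 (valence 4) → 1 H
  atom 4: C, bond orders sum to 3 (valence 4) → 1 H
  atom 5: C, bond orders sum to 3 (valence 4) → 1 H
  atom 6: C, bond orders sum to 3 (valence 4) → 1 H
  atom 7: C, bond orders sum to 3 (valence 4) → 1 H
Totals → C:6, H:5, I:1.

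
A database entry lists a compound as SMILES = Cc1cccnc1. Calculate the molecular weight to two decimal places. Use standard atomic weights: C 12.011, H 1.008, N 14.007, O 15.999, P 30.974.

93.13 g/mol

First, the molecular formula is C6H7N (counting implicit H from valence).
  C: 6 × 12.011 = 72.066
  H: 7 × 1.008 = 7.056
  N: 1 × 14.007 = 14.007
Sum: 6×12.011 + 7×1.008 + 1×14.007 = 93.129 → 93.13 g/mol.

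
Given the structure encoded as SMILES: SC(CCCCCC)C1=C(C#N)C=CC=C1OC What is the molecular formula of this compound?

C15H21NOS

Walk through each heavy atom and fill implicit hydrogens from standard valence (C 4, N 3, O 2, S 2, halogen 1):
  atom 1: S, bond orders sum to 1 (valence 2) → 1 H
  atom 2: C, bond orders sum to 3 (valence 4) → 1 H
  atom 3: C, bond orders sum to 2 (valence 4) → 2 H
  atom 4: C, bond orders sum to 2 (valence 4) → 2 H
  atom 5: C, bond orders sum to 2 (valence 4) → 2 H
  atom 6: C, bond orders sum to 2 (valence 4) → 2 H
  atom 7: C, bond orders sum to 2 (valence 4) → 2 H
  atom 8: C, bond orders sum to 1 (valence 4) → 3 H
  atom 9: C, bond orders sum to 4 (valence 4) → 0 H
  atom 10: C, bond orders sum to 4 (valence 4) → 0 H
  atom 11: C, bond orders sum to 4 (valence 4) → 0 H
  atom 12: N, bond orders sum to 3 (valence 3) → 0 H
  atom 13: C, bond orders sum to 3 (valence 4) → 1 H
  atom 14: C, bond orders sum to 3 (valence 4) → 1 H
  atom 15: C, bond orders sum to 3 (valence 4) → 1 H
  atom 16: C, bond orders sum to 4 (valence 4) → 0 H
  atom 17: O, bond orders sum to 2 (valence 2) → 0 H
  atom 18: C, bond orders sum to 1 (valence 4) → 3 H
Totals → C:15, H:21, N:1, O:1, S:1.
In Hill order: C15H21NOS.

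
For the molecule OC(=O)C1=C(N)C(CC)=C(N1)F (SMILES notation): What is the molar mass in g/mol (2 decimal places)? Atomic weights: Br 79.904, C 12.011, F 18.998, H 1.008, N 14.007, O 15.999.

First, the molecular formula is C7H9FN2O2 (counting implicit H from valence).
  C: 7 × 12.011 = 84.077
  F: 1 × 18.998 = 18.998
  H: 9 × 1.008 = 9.072
  N: 2 × 14.007 = 28.014
  O: 2 × 15.999 = 31.998
Sum: 7×12.011 + 1×18.998 + 9×1.008 + 2×14.007 + 2×15.999 = 172.159 → 172.16 g/mol.

172.16 g/mol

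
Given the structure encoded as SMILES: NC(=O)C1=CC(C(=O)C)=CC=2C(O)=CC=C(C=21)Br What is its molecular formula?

Walk through each heavy atom and fill implicit hydrogens from standard valence (C 4, N 3, O 2, S 2, halogen 1):
  atom 1: N, bond orders sum to 1 (valence 3) → 2 H
  atom 2: C, bond orders sum to 4 (valence 4) → 0 H
  atom 3: O, bond orders sum to 2 (valence 2) → 0 H
  atom 4: C, bond orders sum to 4 (valence 4) → 0 H
  atom 5: C, bond orders sum to 3 (valence 4) → 1 H
  atom 6: C, bond orders sum to 4 (valence 4) → 0 H
  atom 7: C, bond orders sum to 4 (valence 4) → 0 H
  atom 8: O, bond orders sum to 2 (valence 2) → 0 H
  atom 9: C, bond orders sum to 1 (valence 4) → 3 H
  atom 10: C, bond orders sum to 3 (valence 4) → 1 H
  atom 11: C, bond orders sum to 4 (valence 4) → 0 H
  atom 12: C, bond orders sum to 4 (valence 4) → 0 H
  atom 13: O, bond orders sum to 1 (valence 2) → 1 H
  atom 14: C, bond orders sum to 3 (valence 4) → 1 H
  atom 15: C, bond orders sum to 3 (valence 4) → 1 H
  atom 16: C, bond orders sum to 4 (valence 4) → 0 H
  atom 17: C, bond orders sum to 4 (valence 4) → 0 H
  atom 18: Br (halogen, monovalent) → 0 H
Totals → C:13, H:10, Br:1, N:1, O:3.
In Hill order: C13H10BrNO3.

C13H10BrNO3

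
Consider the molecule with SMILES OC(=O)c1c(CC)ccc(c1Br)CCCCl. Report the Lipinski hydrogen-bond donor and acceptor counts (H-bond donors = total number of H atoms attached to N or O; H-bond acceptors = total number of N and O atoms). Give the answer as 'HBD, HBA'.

1, 2

Donors: find every N or O and count the H atoms it carries.
  atom 1 (O): bond orders sum to 1 → 1 H
  atom 3 (O): bond orders sum to 2 → 0 H
Lipinski HBD = 1.
Acceptors: N atoms = 0, O atoms = 2 → HBA = 2.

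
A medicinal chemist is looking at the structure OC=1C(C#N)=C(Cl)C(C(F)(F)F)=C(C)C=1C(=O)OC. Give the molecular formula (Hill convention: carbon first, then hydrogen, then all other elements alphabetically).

C11H7ClF3NO3

Walk through each heavy atom and fill implicit hydrogens from standard valence (C 4, N 3, O 2, S 2, halogen 1):
  atom 1: O, bond orders sum to 1 (valence 2) → 1 H
  atom 2: C, bond orders sum to 4 (valence 4) → 0 H
  atom 3: C, bond orders sum to 4 (valence 4) → 0 H
  atom 4: C, bond orders sum to 4 (valence 4) → 0 H
  atom 5: N, bond orders sum to 3 (valence 3) → 0 H
  atom 6: C, bond orders sum to 4 (valence 4) → 0 H
  atom 7: Cl (halogen, monovalent) → 0 H
  atom 8: C, bond orders sum to 4 (valence 4) → 0 H
  atom 9: C, bond orders sum to 4 (valence 4) → 0 H
  atom 10: F (halogen, monovalent) → 0 H
  atom 11: F (halogen, monovalent) → 0 H
  atom 12: F (halogen, monovalent) → 0 H
  atom 13: C, bond orders sum to 4 (valence 4) → 0 H
  atom 14: C, bond orders sum to 1 (valence 4) → 3 H
  atom 15: C, bond orders sum to 4 (valence 4) → 0 H
  atom 16: C, bond orders sum to 4 (valence 4) → 0 H
  atom 17: O, bond orders sum to 2 (valence 2) → 0 H
  atom 18: O, bond orders sum to 2 (valence 2) → 0 H
  atom 19: C, bond orders sum to 1 (valence 4) → 3 H
Totals → C:11, H:7, Cl:1, F:3, N:1, O:3.
In Hill order: C11H7ClF3NO3.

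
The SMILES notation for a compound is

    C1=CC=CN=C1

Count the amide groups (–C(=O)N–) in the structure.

0

Scan the SMILES for the amide motif — none present.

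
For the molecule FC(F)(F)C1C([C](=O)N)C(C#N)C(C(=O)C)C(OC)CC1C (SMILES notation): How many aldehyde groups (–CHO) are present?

Scan the SMILES for the aldehyde motif — none present.
Groups that are present: 1 amide, 1 ether, 1 ketone, 1 nitrile.

0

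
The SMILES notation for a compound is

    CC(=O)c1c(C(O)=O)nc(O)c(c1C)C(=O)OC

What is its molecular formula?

Walk through each heavy atom and fill implicit hydrogens from standard valence (C 4, N 3, O 2, S 2, halogen 1); for lowercase aromatic atoms, an aromatic c carries 1 H when it has two neighbours and 0 H with three, and aromatic n carries 0 H:
  atom 1: C, bond orders sum to 1 (valence 4) → 3 H
  atom 2: C, bond orders sum to 4 (valence 4) → 0 H
  atom 3: O, bond orders sum to 2 (valence 2) → 0 H
  atom 4: aromatic c, 3 neighbours → 0 H
  atom 5: aromatic c, 3 neighbours → 0 H
  atom 6: C, bond orders sum to 4 (valence 4) → 0 H
  atom 7: O, bond orders sum to 1 (valence 2) → 1 H
  atom 8: O, bond orders sum to 2 (valence 2) → 0 H
  atom 9: aromatic n, 2 neighbours → 0 H
  atom 10: aromatic c, 3 neighbours → 0 H
  atom 11: O, bond orders sum to 1 (valence 2) → 1 H
  atom 12: aromatic c, 3 neighbours → 0 H
  atom 13: aromatic c, 3 neighbours → 0 H
  atom 14: C, bond orders sum to 1 (valence 4) → 3 H
  atom 15: C, bond orders sum to 4 (valence 4) → 0 H
  atom 16: O, bond orders sum to 2 (valence 2) → 0 H
  atom 17: O, bond orders sum to 2 (valence 2) → 0 H
  atom 18: C, bond orders sum to 1 (valence 4) → 3 H
Totals → C:11, H:11, N:1, O:6.

C11H11NO6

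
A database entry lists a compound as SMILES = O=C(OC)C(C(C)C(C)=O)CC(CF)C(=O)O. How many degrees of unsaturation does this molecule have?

Degree of unsaturation = (number of rings) + (number of π bonds).
Ring closures in the SMILES: 0.
π bonds: 3 double bonds (each 1 DoU) → 3 DoU from unsaturation.
Total DoU = 0 + 3 = 3.

3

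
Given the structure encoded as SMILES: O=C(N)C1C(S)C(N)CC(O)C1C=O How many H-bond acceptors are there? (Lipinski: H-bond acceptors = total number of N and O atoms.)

5

N atoms: 2; O atoms: 3.
Lipinski HBA = 2 + 3 = 5.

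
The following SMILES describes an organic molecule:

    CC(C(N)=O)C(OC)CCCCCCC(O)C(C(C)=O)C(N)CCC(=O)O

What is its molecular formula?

Walk through each heavy atom and fill implicit hydrogens from standard valence (C 4, N 3, O 2, S 2, halogen 1):
  atom 1: C, bond orders sum to 1 (valence 4) → 3 H
  atom 2: C, bond orders sum to 3 (valence 4) → 1 H
  atom 3: C, bond orders sum to 4 (valence 4) → 0 H
  atom 4: N, bond orders sum to 1 (valence 3) → 2 H
  atom 5: O, bond orders sum to 2 (valence 2) → 0 H
  atom 6: C, bond orders sum to 3 (valence 4) → 1 H
  atom 7: O, bond orders sum to 2 (valence 2) → 0 H
  atom 8: C, bond orders sum to 1 (valence 4) → 3 H
  atom 9: C, bond orders sum to 2 (valence 4) → 2 H
  atom 10: C, bond orders sum to 2 (valence 4) → 2 H
  atom 11: C, bond orders sum to 2 (valence 4) → 2 H
  atom 12: C, bond orders sum to 2 (valence 4) → 2 H
  atom 13: C, bond orders sum to 2 (valence 4) → 2 H
  atom 14: C, bond orders sum to 2 (valence 4) → 2 H
  atom 15: C, bond orders sum to 3 (valence 4) → 1 H
  atom 16: O, bond orders sum to 1 (valence 2) → 1 H
  atom 17: C, bond orders sum to 3 (valence 4) → 1 H
  atom 18: C, bond orders sum to 4 (valence 4) → 0 H
  atom 19: C, bond orders sum to 1 (valence 4) → 3 H
  atom 20: O, bond orders sum to 2 (valence 2) → 0 H
  atom 21: C, bond orders sum to 3 (valence 4) → 1 H
  atom 22: N, bond orders sum to 1 (valence 3) → 2 H
  atom 23: C, bond orders sum to 2 (valence 4) → 2 H
  atom 24: C, bond orders sum to 2 (valence 4) → 2 H
  atom 25: C, bond orders sum to 4 (valence 4) → 0 H
  atom 26: O, bond orders sum to 2 (valence 2) → 0 H
  atom 27: O, bond orders sum to 1 (valence 2) → 1 H
Totals → C:19, H:36, N:2, O:6.
In Hill order: C19H36N2O6.

C19H36N2O6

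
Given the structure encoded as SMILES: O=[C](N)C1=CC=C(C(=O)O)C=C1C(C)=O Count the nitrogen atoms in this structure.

1

Scan the SMILES for N atoms (remember two-letter symbols like Cl and Br are single atoms).
Nitrogen count: 1.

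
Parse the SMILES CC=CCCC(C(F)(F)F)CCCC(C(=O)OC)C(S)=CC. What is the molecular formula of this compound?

Walk through each heavy atom and fill implicit hydrogens from standard valence (C 4, N 3, O 2, S 2, halogen 1):
  atom 1: C, bond orders sum to 1 (valence 4) → 3 H
  atom 2: C, bond orders sum to 3 (valence 4) → 1 H
  atom 3: C, bond orders sum to 3 (valence 4) → 1 H
  atom 4: C, bond orders sum to 2 (valence 4) → 2 H
  atom 5: C, bond orders sum to 2 (valence 4) → 2 H
  atom 6: C, bond orders sum to 3 (valence 4) → 1 H
  atom 7: C, bond orders sum to 4 (valence 4) → 0 H
  atom 8: F (halogen, monovalent) → 0 H
  atom 9: F (halogen, monovalent) → 0 H
  atom 10: F (halogen, monovalent) → 0 H
  atom 11: C, bond orders sum to 2 (valence 4) → 2 H
  atom 12: C, bond orders sum to 2 (valence 4) → 2 H
  atom 13: C, bond orders sum to 2 (valence 4) → 2 H
  atom 14: C, bond orders sum to 3 (valence 4) → 1 H
  atom 15: C, bond orders sum to 4 (valence 4) → 0 H
  atom 16: O, bond orders sum to 2 (valence 2) → 0 H
  atom 17: O, bond orders sum to 2 (valence 2) → 0 H
  atom 18: C, bond orders sum to 1 (valence 4) → 3 H
  atom 19: C, bond orders sum to 4 (valence 4) → 0 H
  atom 20: S, bond orders sum to 1 (valence 2) → 1 H
  atom 21: C, bond orders sum to 3 (valence 4) → 1 H
  atom 22: C, bond orders sum to 1 (valence 4) → 3 H
Totals → C:16, H:25, F:3, O:2, S:1.

C16H25F3O2S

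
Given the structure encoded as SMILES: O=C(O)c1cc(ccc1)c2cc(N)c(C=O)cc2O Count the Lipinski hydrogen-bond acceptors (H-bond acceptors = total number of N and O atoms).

N atoms: 1; O atoms: 4.
Lipinski HBA = 1 + 4 = 5.

5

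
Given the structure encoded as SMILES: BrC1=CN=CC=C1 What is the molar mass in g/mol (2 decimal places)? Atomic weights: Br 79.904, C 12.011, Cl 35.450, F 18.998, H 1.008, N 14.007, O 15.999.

158.00 g/mol

First, the molecular formula is C5H4BrN (counting implicit H from valence).
  Br: 1 × 79.904 = 79.904
  C: 5 × 12.011 = 60.055
  H: 4 × 1.008 = 4.032
  N: 1 × 14.007 = 14.007
Sum: 1×79.904 + 5×12.011 + 4×1.008 + 1×14.007 = 157.998 → 158.00 g/mol.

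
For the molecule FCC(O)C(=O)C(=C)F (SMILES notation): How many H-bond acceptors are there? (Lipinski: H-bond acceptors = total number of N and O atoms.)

N atoms: 0; O atoms: 2.
Lipinski HBA = 0 + 2 = 2.

2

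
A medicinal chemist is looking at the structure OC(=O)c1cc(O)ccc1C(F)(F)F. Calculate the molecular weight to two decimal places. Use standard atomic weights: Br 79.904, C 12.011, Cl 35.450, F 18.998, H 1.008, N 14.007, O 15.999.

First, the molecular formula is C8H5F3O3 (counting implicit H from valence).
  C: 8 × 12.011 = 96.088
  F: 3 × 18.998 = 56.994
  H: 5 × 1.008 = 5.040
  O: 3 × 15.999 = 47.997
Sum: 8×12.011 + 3×18.998 + 5×1.008 + 3×15.999 = 206.119 → 206.12 g/mol.

206.12 g/mol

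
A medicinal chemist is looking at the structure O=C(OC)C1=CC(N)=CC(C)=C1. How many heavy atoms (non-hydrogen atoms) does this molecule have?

Every atom symbol written in the SMILES (organic subset) is one heavy atom; implicit H are not written.
Heavy atoms by element → C:9, N:1, O:2.
Total: 12.

12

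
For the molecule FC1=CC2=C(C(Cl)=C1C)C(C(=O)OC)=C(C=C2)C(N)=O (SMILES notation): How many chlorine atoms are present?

1

Scan the SMILES for Cl atoms (remember two-letter symbols like Cl and Br are single atoms).
Chlorine count: 1.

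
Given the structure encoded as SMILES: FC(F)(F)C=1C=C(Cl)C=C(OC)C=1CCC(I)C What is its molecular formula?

Walk through each heavy atom and fill implicit hydrogens from standard valence (C 4, N 3, O 2, S 2, halogen 1):
  atom 1: F (halogen, monovalent) → 0 H
  atom 2: C, bond orders sum to 4 (valence 4) → 0 H
  atom 3: F (halogen, monovalent) → 0 H
  atom 4: F (halogen, monovalent) → 0 H
  atom 5: C, bond orders sum to 4 (valence 4) → 0 H
  atom 6: C, bond orders sum to 3 (valence 4) → 1 H
  atom 7: C, bond orders sum to 4 (valence 4) → 0 H
  atom 8: Cl (halogen, monovalent) → 0 H
  atom 9: C, bond orders sum to 3 (valence 4) → 1 H
  atom 10: C, bond orders sum to 4 (valence 4) → 0 H
  atom 11: O, bond orders sum to 2 (valence 2) → 0 H
  atom 12: C, bond orders sum to 1 (valence 4) → 3 H
  atom 13: C, bond orders sum to 4 (valence 4) → 0 H
  atom 14: C, bond orders sum to 2 (valence 4) → 2 H
  atom 15: C, bond orders sum to 2 (valence 4) → 2 H
  atom 16: C, bond orders sum to 3 (valence 4) → 1 H
  atom 17: I (halogen, monovalent) → 0 H
  atom 18: C, bond orders sum to 1 (valence 4) → 3 H
Totals → C:12, H:13, Cl:1, F:3, I:1, O:1.

C12H13ClF3IO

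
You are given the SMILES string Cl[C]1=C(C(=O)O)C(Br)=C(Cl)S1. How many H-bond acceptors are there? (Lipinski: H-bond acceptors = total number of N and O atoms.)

N atoms: 0; O atoms: 2.
Lipinski HBA = 0 + 2 = 2.

2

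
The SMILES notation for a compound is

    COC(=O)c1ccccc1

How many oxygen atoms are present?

Scan the SMILES for O atoms (remember two-letter symbols like Cl and Br are single atoms).
Oxygen count: 2.

2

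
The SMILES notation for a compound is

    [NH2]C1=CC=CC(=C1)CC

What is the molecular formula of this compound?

Walk through each heavy atom and fill implicit hydrogens from standard valence (C 4, N 3, O 2, S 2, halogen 1):
  atom 1: N with explicit H count 2
  atom 2: C, bond orders sum to 4 (valence 4) → 0 H
  atom 3: C, bond orders sum to 3 (valence 4) → 1 H
  atom 4: C, bond orders sum to 3 (valence 4) → 1 H
  atom 5: C, bond orders sum to 3 (valence 4) → 1 H
  atom 6: C, bond orders sum to 4 (valence 4) → 0 H
  atom 7: C, bond orders sum to 3 (valence 4) → 1 H
  atom 8: C, bond orders sum to 2 (valence 4) → 2 H
  atom 9: C, bond orders sum to 1 (valence 4) → 3 H
Totals → C:8, H:11, N:1.
In Hill order: C8H11N.

C8H11N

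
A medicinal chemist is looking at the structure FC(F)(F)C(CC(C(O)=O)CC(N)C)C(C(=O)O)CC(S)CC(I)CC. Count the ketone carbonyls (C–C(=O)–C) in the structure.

0

Scan the SMILES for the ketone motif — none present.
Groups that are present: 2 carboxylic acid, 1 primary amine, 1 thiol.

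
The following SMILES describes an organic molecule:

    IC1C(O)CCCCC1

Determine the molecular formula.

Walk through each heavy atom and fill implicit hydrogens from standard valence (C 4, N 3, O 2, S 2, halogen 1):
  atom 1: I (halogen, monovalent) → 0 H
  atom 2: C, bond orders sum to 3 (valence 4) → 1 H
  atom 3: C, bond orders sum to 3 (valence 4) → 1 H
  atom 4: O, bond orders sum to 1 (valence 2) → 1 H
  atom 5: C, bond orders sum to 2 (valence 4) → 2 H
  atom 6: C, bond orders sum to 2 (valence 4) → 2 H
  atom 7: C, bond orders sum to 2 (valence 4) → 2 H
  atom 8: C, bond orders sum to 2 (valence 4) → 2 H
  atom 9: C, bond orders sum to 2 (valence 4) → 2 H
Totals → C:7, H:13, I:1, O:1.

C7H13IO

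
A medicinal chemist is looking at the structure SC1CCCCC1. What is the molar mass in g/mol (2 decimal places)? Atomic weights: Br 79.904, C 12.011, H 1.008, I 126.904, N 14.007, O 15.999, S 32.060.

First, the molecular formula is C6H12S (counting implicit H from valence).
  C: 6 × 12.011 = 72.066
  H: 12 × 1.008 = 12.096
  S: 1 × 32.060 = 32.060
Sum: 6×12.011 + 12×1.008 + 1×32.060 = 116.222 → 116.22 g/mol.

116.22 g/mol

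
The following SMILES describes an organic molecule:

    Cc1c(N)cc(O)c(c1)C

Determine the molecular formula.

Walk through each heavy atom and fill implicit hydrogens from standard valence (C 4, N 3, O 2, S 2, halogen 1); for lowercase aromatic atoms, an aromatic c carries 1 H when it has two neighbours and 0 H with three, and aromatic n carries 0 H:
  atom 1: C, bond orders sum to 1 (valence 4) → 3 H
  atom 2: aromatic c, 3 neighbours → 0 H
  atom 3: aromatic c, 3 neighbours → 0 H
  atom 4: N, bond orders sum to 1 (valence 3) → 2 H
  atom 5: aromatic c, 2 neighbours → 1 H
  atom 6: aromatic c, 3 neighbours → 0 H
  atom 7: O, bond orders sum to 1 (valence 2) → 1 H
  atom 8: aromatic c, 3 neighbours → 0 H
  atom 9: aromatic c, 2 neighbours → 1 H
  atom 10: C, bond orders sum to 1 (valence 4) → 3 H
Totals → C:8, H:11, N:1, O:1.

C8H11NO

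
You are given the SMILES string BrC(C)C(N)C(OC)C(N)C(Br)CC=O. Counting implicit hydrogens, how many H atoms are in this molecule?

Walk through each heavy atom and fill implicit hydrogens from standard valence (C 4, N 3, O 2, S 2, halogen 1):
  atom 1: Br (halogen, monovalent) → 0 H
  atom 2: C, bond orders sum to 3 (valence 4) → 1 H
  atom 3: C, bond orders sum to 1 (valence 4) → 3 H
  atom 4: C, bond orders sum to 3 (valence 4) → 1 H
  atom 5: N, bond orders sum to 1 (valence 3) → 2 H
  atom 6: C, bond orders sum to 3 (valence 4) → 1 H
  atom 7: O, bond orders sum to 2 (valence 2) → 0 H
  atom 8: C, bond orders sum to 1 (valence 4) → 3 H
  atom 9: C, bond orders sum to 3 (valence 4) → 1 H
  atom 10: N, bond orders sum to 1 (valence 3) → 2 H
  atom 11: C, bond orders sum to 3 (valence 4) → 1 H
  atom 12: Br (halogen, monovalent) → 0 H
  atom 13: C, bond orders sum to 2 (valence 4) → 2 H
  atom 14: C, bond orders sum to 3 (valence 4) → 1 H
  atom 15: O, bond orders sum to 2 (valence 2) → 0 H
Total hydrogens: 18.

18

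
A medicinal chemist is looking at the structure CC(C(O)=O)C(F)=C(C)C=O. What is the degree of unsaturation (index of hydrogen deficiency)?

Degree of unsaturation = (number of rings) + (number of π bonds).
Ring closures in the SMILES: 0.
π bonds: 3 double bonds (each 1 DoU) → 3 DoU from unsaturation.
Total DoU = 0 + 3 = 3.

3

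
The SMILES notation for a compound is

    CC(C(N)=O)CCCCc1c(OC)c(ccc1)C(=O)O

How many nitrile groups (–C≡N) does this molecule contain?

0

Scan the SMILES for the nitrile motif — none present.
Groups that are present: 1 amide, 1 carboxylic acid, 1 ether.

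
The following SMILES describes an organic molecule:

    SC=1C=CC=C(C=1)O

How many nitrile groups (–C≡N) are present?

0

Scan the SMILES for the nitrile motif — none present.
Groups that are present: 1 hydroxyl, 1 thiol.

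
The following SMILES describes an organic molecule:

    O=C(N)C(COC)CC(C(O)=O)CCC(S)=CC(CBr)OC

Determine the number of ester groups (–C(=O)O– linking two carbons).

Scan the SMILES for the ester motif — none present.
Groups that are present: 1 alkene, 1 amide, 1 carboxylic acid, 2 ether, 1 thiol.

0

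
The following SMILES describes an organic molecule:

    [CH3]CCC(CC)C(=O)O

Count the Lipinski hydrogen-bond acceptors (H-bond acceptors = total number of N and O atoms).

N atoms: 0; O atoms: 2.
Lipinski HBA = 0 + 2 = 2.

2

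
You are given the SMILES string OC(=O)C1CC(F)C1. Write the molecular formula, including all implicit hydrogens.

C5H7FO2

Walk through each heavy atom and fill implicit hydrogens from standard valence (C 4, N 3, O 2, S 2, halogen 1):
  atom 1: O, bond orders sum to 1 (valence 2) → 1 H
  atom 2: C, bond orders sum to 4 (valence 4) → 0 H
  atom 3: O, bond orders sum to 2 (valence 2) → 0 H
  atom 4: C, bond orders sum to 3 (valence 4) → 1 H
  atom 5: C, bond orders sum to 2 (valence 4) → 2 H
  atom 6: C, bond orders sum to 3 (valence 4) → 1 H
  atom 7: F (halogen, monovalent) → 0 H
  atom 8: C, bond orders sum to 2 (valence 4) → 2 H
Totals → C:5, H:7, F:1, O:2.
In Hill order: C5H7FO2.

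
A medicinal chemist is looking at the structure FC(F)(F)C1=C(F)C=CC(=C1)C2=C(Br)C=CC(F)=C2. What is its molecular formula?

C13H6BrF5

Walk through each heavy atom and fill implicit hydrogens from standard valence (C 4, N 3, O 2, S 2, halogen 1):
  atom 1: F (halogen, monovalent) → 0 H
  atom 2: C, bond orders sum to 4 (valence 4) → 0 H
  atom 3: F (halogen, monovalent) → 0 H
  atom 4: F (halogen, monovalent) → 0 H
  atom 5: C, bond orders sum to 4 (valence 4) → 0 H
  atom 6: C, bond orders sum to 4 (valence 4) → 0 H
  atom 7: F (halogen, monovalent) → 0 H
  atom 8: C, bond orders sum to 3 (valence 4) → 1 H
  atom 9: C, bond orders sum to 3 (valence 4) → 1 H
  atom 10: C, bond orders sum to 4 (valence 4) → 0 H
  atom 11: C, bond orders sum to 3 (valence 4) → 1 H
  atom 12: C, bond orders sum to 4 (valence 4) → 0 H
  atom 13: C, bond orders sum to 4 (valence 4) → 0 H
  atom 14: Br (halogen, monovalent) → 0 H
  atom 15: C, bond orders sum to 3 (valence 4) → 1 H
  atom 16: C, bond orders sum to 3 (valence 4) → 1 H
  atom 17: C, bond orders sum to 4 (valence 4) → 0 H
  atom 18: F (halogen, monovalent) → 0 H
  atom 19: C, bond orders sum to 3 (valence 4) → 1 H
Totals → C:13, H:6, Br:1, F:5.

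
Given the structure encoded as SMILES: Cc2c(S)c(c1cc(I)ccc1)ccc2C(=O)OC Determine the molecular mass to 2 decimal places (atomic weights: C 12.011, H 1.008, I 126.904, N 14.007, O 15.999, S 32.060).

384.23 g/mol

First, the molecular formula is C15H13IO2S (counting implicit H from valence).
  C: 15 × 12.011 = 180.165
  H: 13 × 1.008 = 13.104
  I: 1 × 126.904 = 126.904
  O: 2 × 15.999 = 31.998
  S: 1 × 32.060 = 32.060
Sum: 15×12.011 + 13×1.008 + 1×126.904 + 2×15.999 + 1×32.060 = 384.231 → 384.23 g/mol.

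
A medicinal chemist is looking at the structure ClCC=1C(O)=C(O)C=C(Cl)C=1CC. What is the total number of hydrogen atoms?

Walk through each heavy atom and fill implicit hydrogens from standard valence (C 4, N 3, O 2, S 2, halogen 1):
  atom 1: Cl (halogen, monovalent) → 0 H
  atom 2: C, bond orders sum to 2 (valence 4) → 2 H
  atom 3: C, bond orders sum to 4 (valence 4) → 0 H
  atom 4: C, bond orders sum to 4 (valence 4) → 0 H
  atom 5: O, bond orders sum to 1 (valence 2) → 1 H
  atom 6: C, bond orders sum to 4 (valence 4) → 0 H
  atom 7: O, bond orders sum to 1 (valence 2) → 1 H
  atom 8: C, bond orders sum to 3 (valence 4) → 1 H
  atom 9: C, bond orders sum to 4 (valence 4) → 0 H
  atom 10: Cl (halogen, monovalent) → 0 H
  atom 11: C, bond orders sum to 4 (valence 4) → 0 H
  atom 12: C, bond orders sum to 2 (valence 4) → 2 H
  atom 13: C, bond orders sum to 1 (valence 4) → 3 H
Total hydrogens: 10.

10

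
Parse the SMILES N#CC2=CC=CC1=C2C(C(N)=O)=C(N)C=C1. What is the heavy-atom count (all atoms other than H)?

16

Every atom symbol written in the SMILES (organic subset) is one heavy atom; implicit H are not written.
Heavy atoms by element → C:12, N:3, O:1.
Total: 16.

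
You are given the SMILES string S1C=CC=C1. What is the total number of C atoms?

4

Count every carbon token in the SMILES (each C, including those in ring-closure positions and inside branches).
Carbon count: 4.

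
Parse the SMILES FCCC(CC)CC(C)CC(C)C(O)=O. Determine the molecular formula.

C12H23FO2

Walk through each heavy atom and fill implicit hydrogens from standard valence (C 4, N 3, O 2, S 2, halogen 1):
  atom 1: F (halogen, monovalent) → 0 H
  atom 2: C, bond orders sum to 2 (valence 4) → 2 H
  atom 3: C, bond orders sum to 2 (valence 4) → 2 H
  atom 4: C, bond orders sum to 3 (valence 4) → 1 H
  atom 5: C, bond orders sum to 2 (valence 4) → 2 H
  atom 6: C, bond orders sum to 1 (valence 4) → 3 H
  atom 7: C, bond orders sum to 2 (valence 4) → 2 H
  atom 8: C, bond orders sum to 3 (valence 4) → 1 H
  atom 9: C, bond orders sum to 1 (valence 4) → 3 H
  atom 10: C, bond orders sum to 2 (valence 4) → 2 H
  atom 11: C, bond orders sum to 3 (valence 4) → 1 H
  atom 12: C, bond orders sum to 1 (valence 4) → 3 H
  atom 13: C, bond orders sum to 4 (valence 4) → 0 H
  atom 14: O, bond orders sum to 1 (valence 2) → 1 H
  atom 15: O, bond orders sum to 2 (valence 2) → 0 H
Totals → C:12, H:23, F:1, O:2.
In Hill order: C12H23FO2.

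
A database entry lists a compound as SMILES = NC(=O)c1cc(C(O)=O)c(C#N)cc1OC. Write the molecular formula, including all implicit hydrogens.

C10H8N2O4

Walk through each heavy atom and fill implicit hydrogens from standard valence (C 4, N 3, O 2, S 2, halogen 1); for lowercase aromatic atoms, an aromatic c carries 1 H when it has two neighbours and 0 H with three, and aromatic n carries 0 H:
  atom 1: N, bond orders sum to 1 (valence 3) → 2 H
  atom 2: C, bond orders sum to 4 (valence 4) → 0 H
  atom 3: O, bond orders sum to 2 (valence 2) → 0 H
  atom 4: aromatic c, 3 neighbours → 0 H
  atom 5: aromatic c, 2 neighbours → 1 H
  atom 6: aromatic c, 3 neighbours → 0 H
  atom 7: C, bond orders sum to 4 (valence 4) → 0 H
  atom 8: O, bond orders sum to 1 (valence 2) → 1 H
  atom 9: O, bond orders sum to 2 (valence 2) → 0 H
  atom 10: aromatic c, 3 neighbours → 0 H
  atom 11: C, bond orders sum to 4 (valence 4) → 0 H
  atom 12: N, bond orders sum to 3 (valence 3) → 0 H
  atom 13: aromatic c, 2 neighbours → 1 H
  atom 14: aromatic c, 3 neighbours → 0 H
  atom 15: O, bond orders sum to 2 (valence 2) → 0 H
  atom 16: C, bond orders sum to 1 (valence 4) → 3 H
Totals → C:10, H:8, N:2, O:4.
In Hill order: C10H8N2O4.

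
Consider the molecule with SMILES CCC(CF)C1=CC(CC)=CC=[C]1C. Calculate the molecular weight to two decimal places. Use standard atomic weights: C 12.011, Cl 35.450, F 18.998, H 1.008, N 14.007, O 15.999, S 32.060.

First, the molecular formula is C13H19F (counting implicit H from valence).
  C: 13 × 12.011 = 156.143
  F: 1 × 18.998 = 18.998
  H: 19 × 1.008 = 19.152
Sum: 13×12.011 + 1×18.998 + 19×1.008 = 194.293 → 194.29 g/mol.

194.29 g/mol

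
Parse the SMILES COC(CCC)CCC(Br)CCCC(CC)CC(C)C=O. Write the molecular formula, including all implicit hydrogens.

Walk through each heavy atom and fill implicit hydrogens from standard valence (C 4, N 3, O 2, S 2, halogen 1):
  atom 1: C, bond orders sum to 1 (valence 4) → 3 H
  atom 2: O, bond orders sum to 2 (valence 2) → 0 H
  atom 3: C, bond orders sum to 3 (valence 4) → 1 H
  atom 4: C, bond orders sum to 2 (valence 4) → 2 H
  atom 5: C, bond orders sum to 2 (valence 4) → 2 H
  atom 6: C, bond orders sum to 1 (valence 4) → 3 H
  atom 7: C, bond orders sum to 2 (valence 4) → 2 H
  atom 8: C, bond orders sum to 2 (valence 4) → 2 H
  atom 9: C, bond orders sum to 3 (valence 4) → 1 H
  atom 10: Br (halogen, monovalent) → 0 H
  atom 11: C, bond orders sum to 2 (valence 4) → 2 H
  atom 12: C, bond orders sum to 2 (valence 4) → 2 H
  atom 13: C, bond orders sum to 2 (valence 4) → 2 H
  atom 14: C, bond orders sum to 3 (valence 4) → 1 H
  atom 15: C, bond orders sum to 2 (valence 4) → 2 H
  atom 16: C, bond orders sum to 1 (valence 4) → 3 H
  atom 17: C, bond orders sum to 2 (valence 4) → 2 H
  atom 18: C, bond orders sum to 3 (valence 4) → 1 H
  atom 19: C, bond orders sum to 1 (valence 4) → 3 H
  atom 20: C, bond orders sum to 3 (valence 4) → 1 H
  atom 21: O, bond orders sum to 2 (valence 2) → 0 H
Totals → C:18, H:35, Br:1, O:2.
In Hill order: C18H35BrO2.

C18H35BrO2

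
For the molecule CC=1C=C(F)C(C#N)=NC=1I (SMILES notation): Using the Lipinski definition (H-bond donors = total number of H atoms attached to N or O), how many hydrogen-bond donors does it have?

Donors: find every N or O and count the H atoms it carries.
  atom 8 (N): bond orders sum to 3 → 0 H
  atom 9 (N): bond orders sum to 3 → 0 H
Lipinski HBD = 0.

0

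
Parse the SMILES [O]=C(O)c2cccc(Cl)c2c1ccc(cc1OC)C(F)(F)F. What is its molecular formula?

Walk through each heavy atom and fill implicit hydrogens from standard valence (C 4, N 3, O 2, S 2, halogen 1); for lowercase aromatic atoms, an aromatic c carries 1 H when it has two neighbours and 0 H with three, and aromatic n carries 0 H:
  atom 1: O with explicit H count 0
  atom 2: C, bond orders sum to 4 (valence 4) → 0 H
  atom 3: O, bond orders sum to 1 (valence 2) → 1 H
  atom 4: aromatic c, 3 neighbours → 0 H
  atom 5: aromatic c, 2 neighbours → 1 H
  atom 6: aromatic c, 2 neighbours → 1 H
  atom 7: aromatic c, 2 neighbours → 1 H
  atom 8: aromatic c, 3 neighbours → 0 H
  atom 9: Cl (halogen, monovalent) → 0 H
  atom 10: aromatic c, 3 neighbours → 0 H
  atom 11: aromatic c, 3 neighbours → 0 H
  atom 12: aromatic c, 2 neighbours → 1 H
  atom 13: aromatic c, 2 neighbours → 1 H
  atom 14: aromatic c, 3 neighbours → 0 H
  atom 15: aromatic c, 2 neighbours → 1 H
  atom 16: aromatic c, 3 neighbours → 0 H
  atom 17: O, bond orders sum to 2 (valence 2) → 0 H
  atom 18: C, bond orders sum to 1 (valence 4) → 3 H
  atom 19: C, bond orders sum to 4 (valence 4) → 0 H
  atom 20: F (halogen, monovalent) → 0 H
  atom 21: F (halogen, monovalent) → 0 H
  atom 22: F (halogen, monovalent) → 0 H
Totals → C:15, H:10, Cl:1, F:3, O:3.

C15H10ClF3O3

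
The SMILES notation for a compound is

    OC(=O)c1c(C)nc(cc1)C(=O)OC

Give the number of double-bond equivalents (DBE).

6

Molecular formula: C9H9NO4.
DoU = (2C + 2 + N − H − X) / 2, where X is the halogen count and O/S are ignored.
    = (2·9 + 2 + 1 − 9 − 0) / 2 = 12 / 2 = 6.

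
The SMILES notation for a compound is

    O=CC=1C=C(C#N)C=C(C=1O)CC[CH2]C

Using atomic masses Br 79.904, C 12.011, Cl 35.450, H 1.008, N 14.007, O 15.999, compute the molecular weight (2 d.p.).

203.24 g/mol

First, the molecular formula is C12H13NO2 (counting implicit H from valence).
  C: 12 × 12.011 = 144.132
  H: 13 × 1.008 = 13.104
  N: 1 × 14.007 = 14.007
  O: 2 × 15.999 = 31.998
Sum: 12×12.011 + 13×1.008 + 1×14.007 + 2×15.999 = 203.241 → 203.24 g/mol.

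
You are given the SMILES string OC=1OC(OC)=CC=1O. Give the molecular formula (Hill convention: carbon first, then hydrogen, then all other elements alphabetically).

C5H6O4

Walk through each heavy atom and fill implicit hydrogens from standard valence (C 4, N 3, O 2, S 2, halogen 1):
  atom 1: O, bond orders sum to 1 (valence 2) → 1 H
  atom 2: C, bond orders sum to 4 (valence 4) → 0 H
  atom 3: O, bond orders sum to 2 (valence 2) → 0 H
  atom 4: C, bond orders sum to 4 (valence 4) → 0 H
  atom 5: O, bond orders sum to 2 (valence 2) → 0 H
  atom 6: C, bond orders sum to 1 (valence 4) → 3 H
  atom 7: C, bond orders sum to 3 (valence 4) → 1 H
  atom 8: C, bond orders sum to 4 (valence 4) → 0 H
  atom 9: O, bond orders sum to 1 (valence 2) → 1 H
Totals → C:5, H:6, O:4.
In Hill order: C5H6O4.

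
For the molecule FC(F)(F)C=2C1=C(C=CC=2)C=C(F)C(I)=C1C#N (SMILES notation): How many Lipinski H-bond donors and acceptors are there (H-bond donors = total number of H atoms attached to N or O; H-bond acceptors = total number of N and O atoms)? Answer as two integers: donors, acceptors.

0, 1

Donors: find every N or O and count the H atoms it carries.
  atom 18 (N): bond orders sum to 3 → 0 H
Lipinski HBD = 0.
Acceptors: N atoms = 1, O atoms = 0 → HBA = 1.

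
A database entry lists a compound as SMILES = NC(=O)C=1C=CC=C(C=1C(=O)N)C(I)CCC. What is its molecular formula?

C12H15IN2O2

Walk through each heavy atom and fill implicit hydrogens from standard valence (C 4, N 3, O 2, S 2, halogen 1):
  atom 1: N, bond orders sum to 1 (valence 3) → 2 H
  atom 2: C, bond orders sum to 4 (valence 4) → 0 H
  atom 3: O, bond orders sum to 2 (valence 2) → 0 H
  atom 4: C, bond orders sum to 4 (valence 4) → 0 H
  atom 5: C, bond orders sum to 3 (valence 4) → 1 H
  atom 6: C, bond orders sum to 3 (valence 4) → 1 H
  atom 7: C, bond orders sum to 3 (valence 4) → 1 H
  atom 8: C, bond orders sum to 4 (valence 4) → 0 H
  atom 9: C, bond orders sum to 4 (valence 4) → 0 H
  atom 10: C, bond orders sum to 4 (valence 4) → 0 H
  atom 11: O, bond orders sum to 2 (valence 2) → 0 H
  atom 12: N, bond orders sum to 1 (valence 3) → 2 H
  atom 13: C, bond orders sum to 3 (valence 4) → 1 H
  atom 14: I (halogen, monovalent) → 0 H
  atom 15: C, bond orders sum to 2 (valence 4) → 2 H
  atom 16: C, bond orders sum to 2 (valence 4) → 2 H
  atom 17: C, bond orders sum to 1 (valence 4) → 3 H
Totals → C:12, H:15, I:1, N:2, O:2.
In Hill order: C12H15IN2O2.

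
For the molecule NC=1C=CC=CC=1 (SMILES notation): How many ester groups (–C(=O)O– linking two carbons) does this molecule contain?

Scan the SMILES for the ester motif — none present.
Groups that are present: 1 primary amine.

0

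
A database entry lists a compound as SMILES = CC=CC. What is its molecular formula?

C4H8

Walk through each heavy atom and fill implicit hydrogens from standard valence (C 4, N 3, O 2, S 2, halogen 1):
  atom 1: C, bond orders sum to 1 (valence 4) → 3 H
  atom 2: C, bond orders sum to 3 (valence 4) → 1 H
  atom 3: C, bond orders sum to 3 (valence 4) → 1 H
  atom 4: C, bond orders sum to 1 (valence 4) → 3 H
Totals → C:4, H:8.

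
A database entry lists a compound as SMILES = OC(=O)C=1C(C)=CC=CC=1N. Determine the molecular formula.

Walk through each heavy atom and fill implicit hydrogens from standard valence (C 4, N 3, O 2, S 2, halogen 1):
  atom 1: O, bond orders sum to 1 (valence 2) → 1 H
  atom 2: C, bond orders sum to 4 (valence 4) → 0 H
  atom 3: O, bond orders sum to 2 (valence 2) → 0 H
  atom 4: C, bond orders sum to 4 (valence 4) → 0 H
  atom 5: C, bond orders sum to 4 (valence 4) → 0 H
  atom 6: C, bond orders sum to 1 (valence 4) → 3 H
  atom 7: C, bond orders sum to 3 (valence 4) → 1 H
  atom 8: C, bond orders sum to 3 (valence 4) → 1 H
  atom 9: C, bond orders sum to 3 (valence 4) → 1 H
  atom 10: C, bond orders sum to 4 (valence 4) → 0 H
  atom 11: N, bond orders sum to 1 (valence 3) → 2 H
Totals → C:8, H:9, N:1, O:2.
In Hill order: C8H9NO2.

C8H9NO2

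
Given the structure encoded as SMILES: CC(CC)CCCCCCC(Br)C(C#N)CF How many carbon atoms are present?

Count every carbon token in the SMILES (each C, including those in ring-closure positions and inside branches).
Carbon count: 14.

14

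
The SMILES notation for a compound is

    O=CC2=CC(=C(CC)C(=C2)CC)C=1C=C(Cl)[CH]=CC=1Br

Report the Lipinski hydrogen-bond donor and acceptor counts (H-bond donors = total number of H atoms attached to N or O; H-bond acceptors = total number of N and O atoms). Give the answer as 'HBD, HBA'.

0, 1

Donors: find every N or O and count the H atoms it carries.
  atom 1 (O): bond orders sum to 2 → 0 H
Lipinski HBD = 0.
Acceptors: N atoms = 0, O atoms = 1 → HBA = 1.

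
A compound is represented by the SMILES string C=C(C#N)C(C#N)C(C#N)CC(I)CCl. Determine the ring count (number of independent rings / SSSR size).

In SMILES, each pair of matching ring-closure digits denotes one ring-closing bond; the number of such bonds equals the number of independent rings.
Ring-closure bonds here: 0.

0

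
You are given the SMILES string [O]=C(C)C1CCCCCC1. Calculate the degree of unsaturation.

Molecular formula: C9H16O.
DoU = (2C + 2 + N − H − X) / 2, where X is the halogen count and O/S are ignored.
    = (2·9 + 2 + 0 − 16 − 0) / 2 = 4 / 2 = 2.

2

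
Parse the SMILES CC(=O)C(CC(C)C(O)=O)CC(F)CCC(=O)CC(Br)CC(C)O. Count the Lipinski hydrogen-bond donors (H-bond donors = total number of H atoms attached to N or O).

Donors: find every N or O and count the H atoms it carries.
  atom 3 (O): bond orders sum to 2 → 0 H
  atom 9 (O): bond orders sum to 1 → 1 H
  atom 10 (O): bond orders sum to 2 → 0 H
  atom 17 (O): bond orders sum to 2 → 0 H
  atom 24 (O): bond orders sum to 1 → 1 H
Lipinski HBD = 2.

2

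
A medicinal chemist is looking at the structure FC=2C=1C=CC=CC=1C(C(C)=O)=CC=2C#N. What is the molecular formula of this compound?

Walk through each heavy atom and fill implicit hydrogens from standard valence (C 4, N 3, O 2, S 2, halogen 1):
  atom 1: F (halogen, monovalent) → 0 H
  atom 2: C, bond orders sum to 4 (valence 4) → 0 H
  atom 3: C, bond orders sum to 4 (valence 4) → 0 H
  atom 4: C, bond orders sum to 3 (valence 4) → 1 H
  atom 5: C, bond orders sum to 3 (valence 4) → 1 H
  atom 6: C, bond orders sum to 3 (valence 4) → 1 H
  atom 7: C, bond orders sum to 3 (valence 4) → 1 H
  atom 8: C, bond orders sum to 4 (valence 4) → 0 H
  atom 9: C, bond orders sum to 4 (valence 4) → 0 H
  atom 10: C, bond orders sum to 4 (valence 4) → 0 H
  atom 11: C, bond orders sum to 1 (valence 4) → 3 H
  atom 12: O, bond orders sum to 2 (valence 2) → 0 H
  atom 13: C, bond orders sum to 3 (valence 4) → 1 H
  atom 14: C, bond orders sum to 4 (valence 4) → 0 H
  atom 15: C, bond orders sum to 4 (valence 4) → 0 H
  atom 16: N, bond orders sum to 3 (valence 3) → 0 H
Totals → C:13, H:8, F:1, N:1, O:1.
In Hill order: C13H8FNO.

C13H8FNO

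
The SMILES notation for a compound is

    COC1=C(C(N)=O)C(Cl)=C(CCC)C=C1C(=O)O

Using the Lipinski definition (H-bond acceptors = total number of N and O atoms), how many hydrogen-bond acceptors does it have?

5

N atoms: 1; O atoms: 4.
Lipinski HBA = 1 + 4 = 5.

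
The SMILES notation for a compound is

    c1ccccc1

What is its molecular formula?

C6H6

Walk through each heavy atom and fill implicit hydrogens from standard valence (C 4, N 3, O 2, S 2, halogen 1); for lowercase aromatic atoms, an aromatic c carries 1 H when it has two neighbours and 0 H with three, and aromatic n carries 0 H:
  atom 1: aromatic c, 2 neighbours → 1 H
  atom 2: aromatic c, 2 neighbours → 1 H
  atom 3: aromatic c, 2 neighbours → 1 H
  atom 4: aromatic c, 2 neighbours → 1 H
  atom 5: aromatic c, 2 neighbours → 1 H
  atom 6: aromatic c, 2 neighbours → 1 H
Totals → C:6, H:6.
In Hill order: C6H6.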